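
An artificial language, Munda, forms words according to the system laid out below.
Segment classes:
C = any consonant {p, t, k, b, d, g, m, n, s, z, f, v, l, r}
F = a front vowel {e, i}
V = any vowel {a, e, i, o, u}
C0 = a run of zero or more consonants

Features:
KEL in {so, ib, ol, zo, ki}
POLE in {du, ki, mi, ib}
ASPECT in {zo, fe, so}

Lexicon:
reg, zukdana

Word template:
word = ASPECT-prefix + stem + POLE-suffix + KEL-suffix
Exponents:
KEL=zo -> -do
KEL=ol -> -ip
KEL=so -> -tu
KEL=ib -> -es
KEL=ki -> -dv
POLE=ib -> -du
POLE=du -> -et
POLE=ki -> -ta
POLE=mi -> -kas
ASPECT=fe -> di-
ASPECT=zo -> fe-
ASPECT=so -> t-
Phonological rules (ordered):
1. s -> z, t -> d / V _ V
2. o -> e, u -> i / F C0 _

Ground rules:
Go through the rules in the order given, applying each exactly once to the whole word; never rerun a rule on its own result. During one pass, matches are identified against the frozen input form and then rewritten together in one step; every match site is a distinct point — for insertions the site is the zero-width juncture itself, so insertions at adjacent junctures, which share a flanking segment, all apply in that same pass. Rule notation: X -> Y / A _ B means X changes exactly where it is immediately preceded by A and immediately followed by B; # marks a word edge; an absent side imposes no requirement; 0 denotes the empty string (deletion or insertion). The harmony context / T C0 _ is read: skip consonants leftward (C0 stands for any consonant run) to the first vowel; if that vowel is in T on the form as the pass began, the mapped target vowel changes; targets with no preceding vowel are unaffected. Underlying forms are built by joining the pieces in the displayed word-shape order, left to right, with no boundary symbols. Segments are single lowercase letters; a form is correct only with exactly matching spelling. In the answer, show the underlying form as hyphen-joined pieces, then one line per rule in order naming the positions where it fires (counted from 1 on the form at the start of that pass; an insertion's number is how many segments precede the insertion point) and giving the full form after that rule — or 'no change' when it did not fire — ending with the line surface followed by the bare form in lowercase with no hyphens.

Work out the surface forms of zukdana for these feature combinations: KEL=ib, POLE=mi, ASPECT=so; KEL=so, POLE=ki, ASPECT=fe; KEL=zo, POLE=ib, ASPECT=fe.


cell KEL=ib, POLE=mi, ASPECT=so:
underlying: t-zukdana-kas-es
1. s -> z, t -> d / V _ V: fires at position(s) 11: tzukdanakazes
2. o -> e, u -> i / F C0 _: no change
surface: tzukdanakazes

cell KEL=so, POLE=ki, ASPECT=fe:
underlying: di-zukdana-ta-tu
1. s -> z, t -> d / V _ V: fires at position(s) 10, 12: dizukdanadadu
2. o -> e, u -> i / F C0 _: fires at position(s) 4: dizikdanadadu
surface: dizikdanadadu

cell KEL=zo, POLE=ib, ASPECT=fe:
underlying: di-zukdana-du-do
1. s -> z, t -> d / V _ V: no change
2. o -> e, u -> i / F C0 _: fires at position(s) 4: dizikdanadudo
surface: dizikdanadudo


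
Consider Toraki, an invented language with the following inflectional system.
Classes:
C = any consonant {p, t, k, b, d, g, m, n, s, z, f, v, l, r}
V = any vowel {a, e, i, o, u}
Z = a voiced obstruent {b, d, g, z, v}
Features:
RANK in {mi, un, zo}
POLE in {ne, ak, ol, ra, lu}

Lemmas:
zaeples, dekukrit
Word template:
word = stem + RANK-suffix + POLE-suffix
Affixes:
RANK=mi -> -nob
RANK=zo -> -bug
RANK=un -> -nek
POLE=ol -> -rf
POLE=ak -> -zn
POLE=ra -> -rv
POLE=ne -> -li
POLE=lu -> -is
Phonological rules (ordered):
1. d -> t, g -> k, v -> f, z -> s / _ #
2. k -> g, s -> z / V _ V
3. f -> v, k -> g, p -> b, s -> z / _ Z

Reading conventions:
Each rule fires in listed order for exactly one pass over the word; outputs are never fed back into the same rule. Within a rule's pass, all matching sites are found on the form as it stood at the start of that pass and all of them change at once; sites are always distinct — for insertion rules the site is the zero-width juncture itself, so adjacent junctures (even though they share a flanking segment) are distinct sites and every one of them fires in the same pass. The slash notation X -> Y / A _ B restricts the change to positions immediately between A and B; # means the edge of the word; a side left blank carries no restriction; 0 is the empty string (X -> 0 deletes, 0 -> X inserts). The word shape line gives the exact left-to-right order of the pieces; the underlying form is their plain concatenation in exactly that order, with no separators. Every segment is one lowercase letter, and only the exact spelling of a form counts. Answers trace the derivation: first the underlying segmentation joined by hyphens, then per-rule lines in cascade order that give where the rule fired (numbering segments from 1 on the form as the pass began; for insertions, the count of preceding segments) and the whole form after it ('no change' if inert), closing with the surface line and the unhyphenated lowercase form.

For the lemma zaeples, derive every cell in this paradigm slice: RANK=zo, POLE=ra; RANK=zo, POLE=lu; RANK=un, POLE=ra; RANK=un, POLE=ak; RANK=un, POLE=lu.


cell RANK=zo, POLE=ra:
underlying: zaeples-bug-rv
1. d -> t, g -> k, v -> f, z -> s / _ #: fires at position(s) 12: zaeplesbugrf
2. k -> g, s -> z / V _ V: no change
3. f -> v, k -> g, p -> b, s -> z / _ Z: fires at position(s) 7: zaeplezbugrf
surface: zaeplezbugrf

cell RANK=zo, POLE=lu:
underlying: zaeples-bug-is
1. d -> t, g -> k, v -> f, z -> s / _ #: no change
2. k -> g, s -> z / V _ V: no change
3. f -> v, k -> g, p -> b, s -> z / _ Z: fires at position(s) 7: zaeplezbugis
surface: zaeplezbugis

cell RANK=un, POLE=ra:
underlying: zaeples-nek-rv
1. d -> t, g -> k, v -> f, z -> s / _ #: fires at position(s) 12: zaeplesnekrf
2. k -> g, s -> z / V _ V: no change
3. f -> v, k -> g, p -> b, s -> z / _ Z: no change
surface: zaeplesnekrf

cell RANK=un, POLE=ak:
underlying: zaeples-nek-zn
1. d -> t, g -> k, v -> f, z -> s / _ #: no change
2. k -> g, s -> z / V _ V: no change
3. f -> v, k -> g, p -> b, s -> z / _ Z: fires at position(s) 10: zaeplesnegzn
surface: zaeplesnegzn

cell RANK=un, POLE=lu:
underlying: zaeples-nek-is
1. d -> t, g -> k, v -> f, z -> s / _ #: no change
2. k -> g, s -> z / V _ V: fires at position(s) 10: zaeplesnegis
3. f -> v, k -> g, p -> b, s -> z / _ Z: no change
surface: zaeplesnegis


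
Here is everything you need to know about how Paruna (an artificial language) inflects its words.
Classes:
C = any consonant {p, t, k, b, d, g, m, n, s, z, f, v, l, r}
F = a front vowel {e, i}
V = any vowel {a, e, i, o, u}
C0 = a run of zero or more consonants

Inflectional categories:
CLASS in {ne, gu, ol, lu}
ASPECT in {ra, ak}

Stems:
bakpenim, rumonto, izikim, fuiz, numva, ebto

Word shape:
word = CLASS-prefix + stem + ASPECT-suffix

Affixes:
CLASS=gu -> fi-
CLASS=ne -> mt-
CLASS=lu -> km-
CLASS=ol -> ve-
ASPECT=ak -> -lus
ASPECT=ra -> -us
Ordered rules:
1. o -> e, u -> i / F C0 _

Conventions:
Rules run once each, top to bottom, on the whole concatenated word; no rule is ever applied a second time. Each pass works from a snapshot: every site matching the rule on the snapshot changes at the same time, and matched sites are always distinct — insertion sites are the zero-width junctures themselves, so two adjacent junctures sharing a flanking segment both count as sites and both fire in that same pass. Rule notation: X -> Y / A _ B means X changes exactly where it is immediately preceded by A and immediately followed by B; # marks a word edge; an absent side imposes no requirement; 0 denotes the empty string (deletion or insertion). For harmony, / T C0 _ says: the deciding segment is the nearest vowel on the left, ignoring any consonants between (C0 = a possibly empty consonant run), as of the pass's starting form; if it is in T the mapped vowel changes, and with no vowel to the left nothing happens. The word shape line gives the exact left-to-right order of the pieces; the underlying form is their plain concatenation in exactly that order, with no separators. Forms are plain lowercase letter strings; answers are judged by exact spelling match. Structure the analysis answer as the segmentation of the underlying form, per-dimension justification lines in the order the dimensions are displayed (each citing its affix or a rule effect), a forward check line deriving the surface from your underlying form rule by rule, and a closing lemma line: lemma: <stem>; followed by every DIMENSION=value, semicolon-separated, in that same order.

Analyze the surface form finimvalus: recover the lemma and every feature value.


underlying: fi-numva-lus
CLASS=gu - signalled by the affix fi-
ASPECT=ak - signalled by the affix -lus
check: finumvalus -> finimvalus
lemma: numva; CLASS=gu; ASPECT=ak


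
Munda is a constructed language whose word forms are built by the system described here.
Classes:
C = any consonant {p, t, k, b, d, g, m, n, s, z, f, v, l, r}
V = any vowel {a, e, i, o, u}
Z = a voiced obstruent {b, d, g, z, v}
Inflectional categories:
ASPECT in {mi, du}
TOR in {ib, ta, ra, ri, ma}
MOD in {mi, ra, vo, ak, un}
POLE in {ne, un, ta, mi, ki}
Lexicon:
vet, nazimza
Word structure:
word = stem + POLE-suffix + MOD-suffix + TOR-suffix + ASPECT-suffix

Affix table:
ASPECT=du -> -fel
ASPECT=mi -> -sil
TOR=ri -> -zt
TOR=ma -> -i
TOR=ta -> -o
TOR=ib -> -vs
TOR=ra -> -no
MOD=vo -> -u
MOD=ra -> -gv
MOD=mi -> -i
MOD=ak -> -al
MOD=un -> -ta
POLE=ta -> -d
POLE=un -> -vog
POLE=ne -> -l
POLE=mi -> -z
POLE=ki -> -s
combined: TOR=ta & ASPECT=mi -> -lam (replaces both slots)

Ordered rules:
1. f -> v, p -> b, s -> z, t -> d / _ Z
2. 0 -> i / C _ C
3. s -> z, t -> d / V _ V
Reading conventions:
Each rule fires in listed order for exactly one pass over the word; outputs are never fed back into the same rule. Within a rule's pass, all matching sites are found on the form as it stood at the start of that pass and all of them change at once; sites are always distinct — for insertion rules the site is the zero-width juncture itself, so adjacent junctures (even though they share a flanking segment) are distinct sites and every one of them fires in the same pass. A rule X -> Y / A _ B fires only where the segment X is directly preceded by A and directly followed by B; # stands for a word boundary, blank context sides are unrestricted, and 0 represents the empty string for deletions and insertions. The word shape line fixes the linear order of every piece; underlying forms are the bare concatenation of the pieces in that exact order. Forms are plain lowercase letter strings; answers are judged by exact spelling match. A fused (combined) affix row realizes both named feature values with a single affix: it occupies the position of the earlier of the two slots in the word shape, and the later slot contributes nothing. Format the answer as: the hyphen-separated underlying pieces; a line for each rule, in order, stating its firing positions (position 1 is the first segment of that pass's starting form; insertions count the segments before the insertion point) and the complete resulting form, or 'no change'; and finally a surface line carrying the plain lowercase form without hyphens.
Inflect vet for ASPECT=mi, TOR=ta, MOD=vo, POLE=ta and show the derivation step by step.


underlying: vet-d-u-lam
1. f -> v, p -> b, s -> z, t -> d / _ Z: fires at position(s) 3: veddulam
2. 0 -> i / C _ C: inserts after position(s) 3: vedidulam
3. s -> z, t -> d / V _ V: no change
surface: vedidulam


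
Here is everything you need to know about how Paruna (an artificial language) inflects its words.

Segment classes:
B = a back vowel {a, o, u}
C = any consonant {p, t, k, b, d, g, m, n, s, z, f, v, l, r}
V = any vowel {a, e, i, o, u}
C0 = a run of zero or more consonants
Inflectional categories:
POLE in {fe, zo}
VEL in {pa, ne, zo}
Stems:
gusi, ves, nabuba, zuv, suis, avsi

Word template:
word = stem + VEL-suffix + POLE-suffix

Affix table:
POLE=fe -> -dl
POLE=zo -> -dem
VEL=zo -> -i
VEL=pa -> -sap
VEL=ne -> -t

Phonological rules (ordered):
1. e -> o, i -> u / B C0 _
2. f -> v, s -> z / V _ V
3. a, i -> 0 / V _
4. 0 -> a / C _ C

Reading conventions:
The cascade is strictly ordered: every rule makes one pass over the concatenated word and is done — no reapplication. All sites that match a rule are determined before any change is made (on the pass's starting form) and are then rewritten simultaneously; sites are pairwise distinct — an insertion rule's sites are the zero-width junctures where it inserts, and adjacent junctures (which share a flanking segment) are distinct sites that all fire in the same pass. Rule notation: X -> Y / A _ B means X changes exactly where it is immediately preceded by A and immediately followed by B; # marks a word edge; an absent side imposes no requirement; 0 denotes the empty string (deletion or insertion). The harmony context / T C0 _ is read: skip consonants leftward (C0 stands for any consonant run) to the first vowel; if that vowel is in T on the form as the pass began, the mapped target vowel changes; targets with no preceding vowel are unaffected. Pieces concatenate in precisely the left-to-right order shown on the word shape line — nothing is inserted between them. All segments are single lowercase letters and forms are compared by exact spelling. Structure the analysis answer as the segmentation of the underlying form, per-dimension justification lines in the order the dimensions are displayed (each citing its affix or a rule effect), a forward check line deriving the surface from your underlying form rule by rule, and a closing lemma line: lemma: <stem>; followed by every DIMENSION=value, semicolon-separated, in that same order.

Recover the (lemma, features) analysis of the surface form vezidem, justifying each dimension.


underlying: ves-i-dem
POLE=zo - signalled by the affix -dem
VEL=zo - signalled by the affix -i
check: vesidem -> vesidem -> vezidem -> vezidem -> vezidem
lemma: ves; POLE=zo; VEL=zo


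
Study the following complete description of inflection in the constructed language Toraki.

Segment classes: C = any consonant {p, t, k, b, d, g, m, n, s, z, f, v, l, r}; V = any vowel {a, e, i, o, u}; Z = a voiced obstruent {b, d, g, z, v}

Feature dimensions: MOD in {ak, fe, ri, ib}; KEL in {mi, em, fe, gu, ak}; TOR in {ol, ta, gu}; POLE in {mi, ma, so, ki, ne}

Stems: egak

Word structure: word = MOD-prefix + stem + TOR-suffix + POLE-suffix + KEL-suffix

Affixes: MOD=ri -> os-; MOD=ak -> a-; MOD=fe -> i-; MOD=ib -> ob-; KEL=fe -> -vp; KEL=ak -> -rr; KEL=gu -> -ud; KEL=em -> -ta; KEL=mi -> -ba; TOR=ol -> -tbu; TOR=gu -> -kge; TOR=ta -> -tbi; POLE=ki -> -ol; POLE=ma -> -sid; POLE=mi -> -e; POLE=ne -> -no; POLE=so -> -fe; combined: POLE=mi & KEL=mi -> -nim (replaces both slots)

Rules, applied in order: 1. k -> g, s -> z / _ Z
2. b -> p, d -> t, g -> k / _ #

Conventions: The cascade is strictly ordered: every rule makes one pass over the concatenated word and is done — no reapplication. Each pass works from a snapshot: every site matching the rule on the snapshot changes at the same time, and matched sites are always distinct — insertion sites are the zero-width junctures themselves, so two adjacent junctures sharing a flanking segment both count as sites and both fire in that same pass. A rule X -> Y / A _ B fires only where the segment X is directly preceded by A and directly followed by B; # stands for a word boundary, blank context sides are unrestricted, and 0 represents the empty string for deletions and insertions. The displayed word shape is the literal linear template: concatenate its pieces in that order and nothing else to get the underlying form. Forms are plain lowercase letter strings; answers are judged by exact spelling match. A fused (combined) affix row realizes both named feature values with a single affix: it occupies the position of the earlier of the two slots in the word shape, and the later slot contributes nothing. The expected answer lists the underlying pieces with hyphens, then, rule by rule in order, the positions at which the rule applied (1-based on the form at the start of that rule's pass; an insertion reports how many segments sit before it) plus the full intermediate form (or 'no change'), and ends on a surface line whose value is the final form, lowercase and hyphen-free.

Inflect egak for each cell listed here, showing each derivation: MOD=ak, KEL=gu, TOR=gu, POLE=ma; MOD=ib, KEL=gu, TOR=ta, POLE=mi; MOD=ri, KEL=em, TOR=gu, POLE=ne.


cell MOD=ak, KEL=gu, TOR=gu, POLE=ma:
underlying: a-egak-kge-sid-ud
1. k -> g, s -> z / _ Z: fires at position(s) 6: aegakggesidud
2. b -> p, d -> t, g -> k / _ #: fires at position(s) 13: aegakggesidut
surface: aegakggesidut

cell MOD=ib, KEL=gu, TOR=ta, POLE=mi:
underlying: ob-egak-tbi-e-ud
1. k -> g, s -> z / _ Z: no change
2. b -> p, d -> t, g -> k / _ #: fires at position(s) 12: obegaktbieut
surface: obegaktbieut

cell MOD=ri, KEL=em, TOR=gu, POLE=ne:
underlying: os-egak-kge-no-ta
1. k -> g, s -> z / _ Z: fires at position(s) 7: osegakggenota
2. b -> p, d -> t, g -> k / _ #: no change
surface: osegakggenota


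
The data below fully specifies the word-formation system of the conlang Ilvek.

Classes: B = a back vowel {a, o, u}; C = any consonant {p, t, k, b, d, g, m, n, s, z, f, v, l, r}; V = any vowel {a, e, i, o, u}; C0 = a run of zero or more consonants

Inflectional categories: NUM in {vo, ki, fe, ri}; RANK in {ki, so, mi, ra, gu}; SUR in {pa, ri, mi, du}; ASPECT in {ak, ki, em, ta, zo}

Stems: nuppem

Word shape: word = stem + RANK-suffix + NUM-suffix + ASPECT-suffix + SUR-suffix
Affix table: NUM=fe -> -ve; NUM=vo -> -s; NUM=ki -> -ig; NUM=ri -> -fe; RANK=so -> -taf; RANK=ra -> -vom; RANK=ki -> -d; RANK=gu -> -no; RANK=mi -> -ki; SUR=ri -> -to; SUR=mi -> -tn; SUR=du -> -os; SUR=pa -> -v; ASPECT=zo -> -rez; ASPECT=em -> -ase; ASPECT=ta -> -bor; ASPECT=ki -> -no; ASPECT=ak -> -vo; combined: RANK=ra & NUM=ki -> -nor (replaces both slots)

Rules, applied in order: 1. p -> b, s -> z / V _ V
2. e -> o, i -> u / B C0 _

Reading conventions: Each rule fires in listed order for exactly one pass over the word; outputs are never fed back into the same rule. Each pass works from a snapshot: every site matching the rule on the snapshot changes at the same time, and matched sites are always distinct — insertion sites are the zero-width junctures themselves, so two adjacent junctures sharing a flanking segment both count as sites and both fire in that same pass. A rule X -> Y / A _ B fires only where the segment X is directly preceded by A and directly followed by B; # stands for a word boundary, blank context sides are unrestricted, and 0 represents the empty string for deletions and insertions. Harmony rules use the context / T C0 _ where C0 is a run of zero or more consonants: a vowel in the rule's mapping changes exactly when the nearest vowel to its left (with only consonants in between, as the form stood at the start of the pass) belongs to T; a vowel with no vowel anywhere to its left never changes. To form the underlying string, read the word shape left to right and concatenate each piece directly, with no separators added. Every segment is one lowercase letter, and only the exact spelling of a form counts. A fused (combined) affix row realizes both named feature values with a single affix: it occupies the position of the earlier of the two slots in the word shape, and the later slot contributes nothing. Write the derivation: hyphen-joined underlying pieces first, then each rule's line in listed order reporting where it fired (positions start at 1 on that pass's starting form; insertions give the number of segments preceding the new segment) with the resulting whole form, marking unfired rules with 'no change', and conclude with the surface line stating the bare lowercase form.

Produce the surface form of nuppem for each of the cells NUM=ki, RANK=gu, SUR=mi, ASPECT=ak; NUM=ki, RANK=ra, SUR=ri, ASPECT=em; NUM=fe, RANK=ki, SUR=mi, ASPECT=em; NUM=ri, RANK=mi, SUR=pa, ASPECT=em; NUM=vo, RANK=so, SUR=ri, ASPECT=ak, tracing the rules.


cell NUM=ki, RANK=gu, SUR=mi, ASPECT=ak:
underlying: nuppem-no-ig-vo-tn
1. p -> b, s -> z / V _ V: no change
2. e -> o, i -> u / B C0 _: fires at position(s) 5, 9: nuppomnougvotn
surface: nuppomnougvotn

cell NUM=ki, RANK=ra, SUR=ri, ASPECT=em:
underlying: nuppem-nor-ase-to
1. p -> b, s -> z / V _ V: fires at position(s) 11: nuppemnorazeto
2. e -> o, i -> u / B C0 _: fires at position(s) 5, 12: nuppomnorazoto
surface: nuppomnorazoto

cell NUM=fe, RANK=ki, SUR=mi, ASPECT=em:
underlying: nuppem-d-ve-ase-tn
1. p -> b, s -> z / V _ V: fires at position(s) 11: nuppemdveazetn
2. e -> o, i -> u / B C0 _: fires at position(s) 5, 12: nuppomdveazotn
surface: nuppomdveazotn

cell NUM=ri, RANK=mi, SUR=pa, ASPECT=em:
underlying: nuppem-ki-fe-ase-v
1. p -> b, s -> z / V _ V: fires at position(s) 12: nuppemkifeazev
2. e -> o, i -> u / B C0 _: fires at position(s) 5, 13: nuppomkifeazov
surface: nuppomkifeazov

cell NUM=vo, RANK=so, SUR=ri, ASPECT=ak:
underlying: nuppem-taf-s-vo-to
1. p -> b, s -> z / V _ V: no change
2. e -> o, i -> u / B C0 _: fires at position(s) 5: nuppomtafsvoto
surface: nuppomtafsvoto


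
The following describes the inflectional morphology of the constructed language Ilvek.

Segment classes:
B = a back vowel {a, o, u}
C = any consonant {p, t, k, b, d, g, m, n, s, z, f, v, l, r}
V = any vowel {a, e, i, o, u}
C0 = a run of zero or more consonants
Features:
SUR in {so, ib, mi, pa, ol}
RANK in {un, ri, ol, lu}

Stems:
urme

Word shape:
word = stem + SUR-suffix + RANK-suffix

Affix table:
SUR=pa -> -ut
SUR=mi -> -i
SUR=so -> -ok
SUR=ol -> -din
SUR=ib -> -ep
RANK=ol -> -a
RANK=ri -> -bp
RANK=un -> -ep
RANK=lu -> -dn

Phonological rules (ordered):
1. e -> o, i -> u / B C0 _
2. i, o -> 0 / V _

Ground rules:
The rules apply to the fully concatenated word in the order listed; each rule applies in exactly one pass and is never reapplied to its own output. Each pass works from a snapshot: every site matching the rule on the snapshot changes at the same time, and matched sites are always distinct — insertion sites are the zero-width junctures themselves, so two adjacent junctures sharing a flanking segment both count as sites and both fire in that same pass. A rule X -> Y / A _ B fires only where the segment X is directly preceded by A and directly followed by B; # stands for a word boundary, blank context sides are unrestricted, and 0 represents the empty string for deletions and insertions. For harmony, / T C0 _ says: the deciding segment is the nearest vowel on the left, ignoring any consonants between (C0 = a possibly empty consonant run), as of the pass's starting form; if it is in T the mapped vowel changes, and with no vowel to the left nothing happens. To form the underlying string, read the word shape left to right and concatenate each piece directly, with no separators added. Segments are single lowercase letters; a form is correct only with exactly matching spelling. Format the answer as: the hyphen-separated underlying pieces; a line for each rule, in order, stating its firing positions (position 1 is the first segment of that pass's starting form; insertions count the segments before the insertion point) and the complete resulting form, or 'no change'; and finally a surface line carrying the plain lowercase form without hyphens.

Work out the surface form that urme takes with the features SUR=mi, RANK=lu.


underlying: urme-i-dn
1. e -> o, i -> u / B C0 _: fires at position(s) 4: urmoidn
2. i, o -> 0 / V _: fires at position(s) 5: urmodn
surface: urmodn


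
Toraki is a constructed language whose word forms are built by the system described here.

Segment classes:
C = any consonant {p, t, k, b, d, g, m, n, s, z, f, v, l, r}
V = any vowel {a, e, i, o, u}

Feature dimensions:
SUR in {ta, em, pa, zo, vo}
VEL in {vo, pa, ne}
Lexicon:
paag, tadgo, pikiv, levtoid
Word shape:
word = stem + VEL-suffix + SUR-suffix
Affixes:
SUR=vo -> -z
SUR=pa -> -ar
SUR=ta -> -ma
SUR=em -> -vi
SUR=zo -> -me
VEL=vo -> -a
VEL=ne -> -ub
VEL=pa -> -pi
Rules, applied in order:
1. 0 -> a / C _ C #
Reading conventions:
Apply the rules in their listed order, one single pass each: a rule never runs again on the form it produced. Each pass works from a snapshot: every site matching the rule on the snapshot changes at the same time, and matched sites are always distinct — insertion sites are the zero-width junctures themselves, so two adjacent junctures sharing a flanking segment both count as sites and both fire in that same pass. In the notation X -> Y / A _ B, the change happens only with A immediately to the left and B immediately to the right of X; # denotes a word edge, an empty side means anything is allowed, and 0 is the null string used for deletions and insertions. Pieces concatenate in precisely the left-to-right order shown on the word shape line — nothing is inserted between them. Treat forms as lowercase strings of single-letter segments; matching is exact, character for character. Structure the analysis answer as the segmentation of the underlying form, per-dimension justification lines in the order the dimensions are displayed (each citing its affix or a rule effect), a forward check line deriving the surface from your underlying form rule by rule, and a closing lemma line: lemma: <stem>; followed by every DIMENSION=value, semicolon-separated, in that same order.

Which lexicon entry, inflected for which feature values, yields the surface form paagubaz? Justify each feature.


underlying: paag-ub-z
SUR=vo - signalled by the affix -z
VEL=ne - signalled by the affix -ub
check: paagubz -> paagubaz
lemma: paag; SUR=vo; VEL=ne


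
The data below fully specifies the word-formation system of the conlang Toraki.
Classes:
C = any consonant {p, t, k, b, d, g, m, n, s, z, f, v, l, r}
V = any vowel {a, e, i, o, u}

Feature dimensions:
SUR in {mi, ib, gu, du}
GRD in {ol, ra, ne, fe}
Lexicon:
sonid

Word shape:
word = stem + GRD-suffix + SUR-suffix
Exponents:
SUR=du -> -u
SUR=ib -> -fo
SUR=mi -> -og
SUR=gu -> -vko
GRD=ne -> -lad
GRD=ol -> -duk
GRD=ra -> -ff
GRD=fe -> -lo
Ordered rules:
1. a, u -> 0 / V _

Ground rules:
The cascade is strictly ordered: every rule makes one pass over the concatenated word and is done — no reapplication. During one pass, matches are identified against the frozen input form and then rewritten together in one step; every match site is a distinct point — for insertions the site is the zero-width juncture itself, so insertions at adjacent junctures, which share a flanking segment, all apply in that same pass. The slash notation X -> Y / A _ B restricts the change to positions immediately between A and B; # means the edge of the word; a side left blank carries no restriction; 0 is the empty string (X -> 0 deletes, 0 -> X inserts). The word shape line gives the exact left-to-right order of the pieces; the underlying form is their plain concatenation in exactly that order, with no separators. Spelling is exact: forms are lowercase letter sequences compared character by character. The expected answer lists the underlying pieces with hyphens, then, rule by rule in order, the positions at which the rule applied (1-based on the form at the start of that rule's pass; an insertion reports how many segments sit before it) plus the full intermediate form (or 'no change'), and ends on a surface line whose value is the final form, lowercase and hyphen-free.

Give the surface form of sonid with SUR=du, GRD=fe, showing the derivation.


underlying: sonid-lo-u
1. a, u -> 0 / V _: fires at position(s) 8: sonidlo
surface: sonidlo


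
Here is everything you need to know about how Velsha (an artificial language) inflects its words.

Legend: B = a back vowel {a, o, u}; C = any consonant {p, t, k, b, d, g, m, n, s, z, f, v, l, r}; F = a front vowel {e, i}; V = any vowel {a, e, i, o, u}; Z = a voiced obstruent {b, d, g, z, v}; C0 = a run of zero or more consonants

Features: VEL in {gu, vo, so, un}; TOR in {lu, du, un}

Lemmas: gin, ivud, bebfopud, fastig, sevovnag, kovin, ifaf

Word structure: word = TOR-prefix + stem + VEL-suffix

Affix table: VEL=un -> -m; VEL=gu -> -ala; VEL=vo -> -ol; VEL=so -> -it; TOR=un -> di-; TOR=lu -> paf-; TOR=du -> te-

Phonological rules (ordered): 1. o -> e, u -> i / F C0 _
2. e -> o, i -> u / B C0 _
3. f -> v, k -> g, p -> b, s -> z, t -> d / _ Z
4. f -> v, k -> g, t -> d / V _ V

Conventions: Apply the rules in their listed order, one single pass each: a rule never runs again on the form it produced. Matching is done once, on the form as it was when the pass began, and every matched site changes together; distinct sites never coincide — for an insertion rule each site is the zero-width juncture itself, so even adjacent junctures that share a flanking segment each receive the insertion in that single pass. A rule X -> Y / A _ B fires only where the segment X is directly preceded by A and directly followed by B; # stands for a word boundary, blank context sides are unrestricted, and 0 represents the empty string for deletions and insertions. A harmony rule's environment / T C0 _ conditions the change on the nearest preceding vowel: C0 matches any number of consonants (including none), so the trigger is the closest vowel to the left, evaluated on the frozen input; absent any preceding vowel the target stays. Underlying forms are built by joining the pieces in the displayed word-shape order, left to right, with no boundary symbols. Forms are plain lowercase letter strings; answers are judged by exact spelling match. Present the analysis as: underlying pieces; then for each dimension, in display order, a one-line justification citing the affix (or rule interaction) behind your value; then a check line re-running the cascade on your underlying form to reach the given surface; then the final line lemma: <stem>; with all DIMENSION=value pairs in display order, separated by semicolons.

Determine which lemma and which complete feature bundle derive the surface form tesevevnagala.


underlying: te-sevovnag-ala
VEL=gu - signalled by the affix -ala
TOR=du - signalled by the affix te-
check: tesevovnagala -> tesevevnagala -> tesevevnagala -> tesevevnagala -> tesevevnagala
lemma: sevovnag; VEL=gu; TOR=du


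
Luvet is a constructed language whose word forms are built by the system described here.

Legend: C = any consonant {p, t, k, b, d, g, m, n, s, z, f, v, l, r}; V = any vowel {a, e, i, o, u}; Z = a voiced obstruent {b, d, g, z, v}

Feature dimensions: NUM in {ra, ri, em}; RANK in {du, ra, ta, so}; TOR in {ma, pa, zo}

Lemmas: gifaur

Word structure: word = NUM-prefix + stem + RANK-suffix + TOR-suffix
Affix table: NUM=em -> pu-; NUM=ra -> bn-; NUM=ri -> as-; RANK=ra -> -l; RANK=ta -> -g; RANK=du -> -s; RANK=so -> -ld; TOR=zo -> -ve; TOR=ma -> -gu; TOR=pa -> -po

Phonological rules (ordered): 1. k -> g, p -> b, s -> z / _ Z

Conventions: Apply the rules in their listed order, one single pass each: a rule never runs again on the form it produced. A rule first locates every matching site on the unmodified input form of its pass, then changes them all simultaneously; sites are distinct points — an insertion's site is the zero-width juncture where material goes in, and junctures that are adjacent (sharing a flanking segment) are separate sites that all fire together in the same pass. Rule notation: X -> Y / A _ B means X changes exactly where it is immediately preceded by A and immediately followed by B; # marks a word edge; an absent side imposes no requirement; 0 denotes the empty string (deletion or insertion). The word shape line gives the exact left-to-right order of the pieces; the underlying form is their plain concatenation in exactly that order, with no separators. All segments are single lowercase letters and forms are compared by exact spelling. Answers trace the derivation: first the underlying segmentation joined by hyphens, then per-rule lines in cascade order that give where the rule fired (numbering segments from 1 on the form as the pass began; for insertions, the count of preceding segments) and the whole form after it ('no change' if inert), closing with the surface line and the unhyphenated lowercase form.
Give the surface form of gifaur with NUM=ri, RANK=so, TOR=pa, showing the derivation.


underlying: as-gifaur-ld-po
1. k -> g, p -> b, s -> z / _ Z: fires at position(s) 2: azgifaurldpo
surface: azgifaurldpo


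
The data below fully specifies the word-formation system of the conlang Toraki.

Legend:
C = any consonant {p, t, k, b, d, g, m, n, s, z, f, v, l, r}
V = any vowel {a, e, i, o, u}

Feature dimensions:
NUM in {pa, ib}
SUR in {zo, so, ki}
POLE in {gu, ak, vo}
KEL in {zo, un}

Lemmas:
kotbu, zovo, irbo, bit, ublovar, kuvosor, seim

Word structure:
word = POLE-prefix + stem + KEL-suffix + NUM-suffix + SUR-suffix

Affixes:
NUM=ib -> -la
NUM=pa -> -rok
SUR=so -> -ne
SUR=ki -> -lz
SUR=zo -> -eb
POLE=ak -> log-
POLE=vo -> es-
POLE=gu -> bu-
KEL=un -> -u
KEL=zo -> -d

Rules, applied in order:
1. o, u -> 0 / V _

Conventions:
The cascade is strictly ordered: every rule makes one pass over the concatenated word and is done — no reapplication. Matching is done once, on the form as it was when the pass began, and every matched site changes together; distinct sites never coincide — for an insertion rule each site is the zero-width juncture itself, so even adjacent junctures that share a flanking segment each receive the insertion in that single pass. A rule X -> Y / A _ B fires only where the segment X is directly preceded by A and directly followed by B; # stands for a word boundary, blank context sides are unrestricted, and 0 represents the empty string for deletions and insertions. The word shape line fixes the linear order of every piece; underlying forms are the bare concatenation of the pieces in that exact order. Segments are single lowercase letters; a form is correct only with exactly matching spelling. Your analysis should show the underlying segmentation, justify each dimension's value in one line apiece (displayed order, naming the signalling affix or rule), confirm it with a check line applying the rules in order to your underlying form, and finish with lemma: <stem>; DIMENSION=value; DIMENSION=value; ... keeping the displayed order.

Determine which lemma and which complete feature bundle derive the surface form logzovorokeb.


underlying: log-zovo-u-rok-eb
NUM=pa - signalled by the affix -rok
SUR=zo - signalled by the affix -eb
POLE=ak - signalled by the affix log-
KEL=un - signalled by the affix -u
check: logzovourokeb -> logzovorokeb
lemma: zovo; NUM=pa; SUR=zo; POLE=ak; KEL=un


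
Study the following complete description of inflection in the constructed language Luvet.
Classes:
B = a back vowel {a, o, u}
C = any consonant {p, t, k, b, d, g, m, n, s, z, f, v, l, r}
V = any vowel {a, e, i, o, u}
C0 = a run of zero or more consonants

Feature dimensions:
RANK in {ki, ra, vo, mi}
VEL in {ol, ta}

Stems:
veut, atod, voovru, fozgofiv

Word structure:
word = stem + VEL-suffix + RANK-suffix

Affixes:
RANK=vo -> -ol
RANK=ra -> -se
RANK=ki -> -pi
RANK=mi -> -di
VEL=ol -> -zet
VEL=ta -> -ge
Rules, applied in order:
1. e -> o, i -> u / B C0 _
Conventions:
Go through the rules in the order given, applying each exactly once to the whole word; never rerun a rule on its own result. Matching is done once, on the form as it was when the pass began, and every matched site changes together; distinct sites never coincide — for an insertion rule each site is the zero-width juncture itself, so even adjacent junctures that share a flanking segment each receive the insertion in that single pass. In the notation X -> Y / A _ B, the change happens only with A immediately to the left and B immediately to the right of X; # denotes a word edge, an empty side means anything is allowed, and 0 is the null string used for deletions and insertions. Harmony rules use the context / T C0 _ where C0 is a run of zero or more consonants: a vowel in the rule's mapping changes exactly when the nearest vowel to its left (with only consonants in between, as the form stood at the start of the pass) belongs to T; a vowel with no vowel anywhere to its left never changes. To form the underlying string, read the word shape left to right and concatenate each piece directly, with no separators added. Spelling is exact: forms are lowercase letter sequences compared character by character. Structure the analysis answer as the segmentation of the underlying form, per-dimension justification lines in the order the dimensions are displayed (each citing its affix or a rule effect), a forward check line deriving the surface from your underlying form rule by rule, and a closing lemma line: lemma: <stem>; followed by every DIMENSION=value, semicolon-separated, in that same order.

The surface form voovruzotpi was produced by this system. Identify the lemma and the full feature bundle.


underlying: voovru-zet-pi
RANK=ki - signalled by the affix -pi
VEL=ol - signalled by the affix -zet
check: voovruzetpi -> voovruzotpi
lemma: voovru; RANK=ki; VEL=ol


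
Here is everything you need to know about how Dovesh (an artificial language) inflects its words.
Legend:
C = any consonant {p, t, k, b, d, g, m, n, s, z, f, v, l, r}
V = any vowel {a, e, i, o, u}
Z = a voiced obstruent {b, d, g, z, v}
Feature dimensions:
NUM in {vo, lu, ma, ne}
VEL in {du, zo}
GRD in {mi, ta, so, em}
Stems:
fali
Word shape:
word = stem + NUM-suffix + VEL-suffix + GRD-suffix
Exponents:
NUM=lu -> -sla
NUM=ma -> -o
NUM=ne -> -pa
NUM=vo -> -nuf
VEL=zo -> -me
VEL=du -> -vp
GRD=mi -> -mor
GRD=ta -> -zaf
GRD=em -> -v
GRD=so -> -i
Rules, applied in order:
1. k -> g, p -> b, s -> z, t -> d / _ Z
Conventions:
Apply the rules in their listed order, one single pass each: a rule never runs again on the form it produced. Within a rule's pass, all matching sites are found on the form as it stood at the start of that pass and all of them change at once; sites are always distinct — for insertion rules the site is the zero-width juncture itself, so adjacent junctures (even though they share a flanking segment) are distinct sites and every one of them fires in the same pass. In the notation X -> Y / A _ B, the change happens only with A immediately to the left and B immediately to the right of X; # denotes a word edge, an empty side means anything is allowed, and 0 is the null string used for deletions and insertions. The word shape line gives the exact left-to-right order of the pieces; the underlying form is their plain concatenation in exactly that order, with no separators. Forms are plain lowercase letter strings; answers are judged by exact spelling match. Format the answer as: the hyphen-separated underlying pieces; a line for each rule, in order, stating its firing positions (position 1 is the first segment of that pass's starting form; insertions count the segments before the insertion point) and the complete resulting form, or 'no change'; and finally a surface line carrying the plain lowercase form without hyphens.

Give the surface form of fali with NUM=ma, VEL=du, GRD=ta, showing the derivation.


underlying: fali-o-vp-zaf
1. k -> g, p -> b, s -> z, t -> d / _ Z: fires at position(s) 7: faliovbzaf
surface: faliovbzaf


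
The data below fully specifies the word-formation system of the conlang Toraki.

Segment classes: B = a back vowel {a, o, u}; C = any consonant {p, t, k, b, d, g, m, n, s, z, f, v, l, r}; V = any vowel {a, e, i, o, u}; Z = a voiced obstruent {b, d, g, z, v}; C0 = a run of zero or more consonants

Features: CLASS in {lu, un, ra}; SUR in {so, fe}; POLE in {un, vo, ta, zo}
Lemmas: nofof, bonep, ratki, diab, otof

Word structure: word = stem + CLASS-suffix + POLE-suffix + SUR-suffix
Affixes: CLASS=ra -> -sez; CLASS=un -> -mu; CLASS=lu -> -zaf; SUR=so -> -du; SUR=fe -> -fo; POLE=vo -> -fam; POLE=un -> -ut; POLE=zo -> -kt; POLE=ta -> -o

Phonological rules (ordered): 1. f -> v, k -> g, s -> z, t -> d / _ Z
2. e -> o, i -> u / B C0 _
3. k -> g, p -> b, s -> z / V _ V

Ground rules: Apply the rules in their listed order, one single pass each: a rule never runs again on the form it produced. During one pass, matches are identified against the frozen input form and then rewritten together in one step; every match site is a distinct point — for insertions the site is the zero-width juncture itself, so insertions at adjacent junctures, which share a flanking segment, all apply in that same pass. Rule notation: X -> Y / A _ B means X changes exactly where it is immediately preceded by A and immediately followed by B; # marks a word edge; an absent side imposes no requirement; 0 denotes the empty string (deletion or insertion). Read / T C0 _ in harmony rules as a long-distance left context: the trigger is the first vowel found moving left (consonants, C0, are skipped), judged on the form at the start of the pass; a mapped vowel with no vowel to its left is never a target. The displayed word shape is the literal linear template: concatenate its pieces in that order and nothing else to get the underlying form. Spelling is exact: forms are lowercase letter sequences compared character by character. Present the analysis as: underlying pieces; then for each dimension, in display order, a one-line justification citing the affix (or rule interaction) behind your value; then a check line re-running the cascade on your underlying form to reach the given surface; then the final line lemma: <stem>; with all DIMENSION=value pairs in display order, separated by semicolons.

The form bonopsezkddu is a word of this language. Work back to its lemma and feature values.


underlying: bonep-sez-kt-du
CLASS=ra - signalled by the affix -sez
SUR=so - signalled by the affix -du
POLE=zo - signalled by the affix -kt
check: bonepsezktdu -> bonepsezkddu -> bonopsezkddu -> bonopsezkddu
lemma: bonep; CLASS=ra; SUR=so; POLE=zo
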